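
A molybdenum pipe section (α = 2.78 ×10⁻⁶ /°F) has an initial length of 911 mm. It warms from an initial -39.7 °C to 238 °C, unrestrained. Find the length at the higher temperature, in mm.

Convert α: 2.78×10⁻⁶/°F × (9/5) = 5.00×10⁻⁶/K.
ΔT = 238 − (-39.7) = 277.7 K.
ΔL = α·L₀·ΔT = 5.00×10⁻⁶ × 911 mm × 277.7 K = 1.27 mm.
L = L₀ + ΔL = 911 + 1.27 = 912.27 mm.

912.27 mm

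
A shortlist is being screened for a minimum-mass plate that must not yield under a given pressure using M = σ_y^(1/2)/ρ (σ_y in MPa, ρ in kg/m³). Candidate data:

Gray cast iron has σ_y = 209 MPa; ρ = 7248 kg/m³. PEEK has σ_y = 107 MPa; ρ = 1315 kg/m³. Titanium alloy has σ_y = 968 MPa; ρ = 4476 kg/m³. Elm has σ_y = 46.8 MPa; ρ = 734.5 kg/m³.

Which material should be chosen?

elm

Evaluate M for each candidate:
  elm: M = 9.31×10⁻³
  PEEK: M = 7.87×10⁻³
  titanium alloy: M = 6.95×10⁻³
  gray cast iron: M = 1.99×10⁻³
Elm ranks first.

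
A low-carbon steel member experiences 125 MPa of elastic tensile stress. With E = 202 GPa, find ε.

6.19×10⁻⁴

ε = σ/E = 125 / 202000 = 6.19×10⁻⁴.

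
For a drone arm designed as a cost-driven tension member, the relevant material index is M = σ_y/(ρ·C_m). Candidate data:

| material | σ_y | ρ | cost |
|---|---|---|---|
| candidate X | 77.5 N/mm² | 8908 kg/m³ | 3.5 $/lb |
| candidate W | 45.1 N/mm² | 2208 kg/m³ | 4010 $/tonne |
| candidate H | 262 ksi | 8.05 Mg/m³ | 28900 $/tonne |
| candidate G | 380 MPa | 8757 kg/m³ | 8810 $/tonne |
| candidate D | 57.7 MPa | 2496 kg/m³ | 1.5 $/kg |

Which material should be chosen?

In SI units:
  candidate X: σ_y = 77.50 MPa, ρ = 8908 kg/m³, cost = 7.716 $/kg
  candidate W: σ_y = 45.10 MPa, ρ = 2208 kg/m³, cost = 4.010 $/kg
  candidate H: σ_y = 1806 MPa, ρ = 8050 kg/m³, cost = 28.90 $/kg
  candidate G: σ_y = 380.0 MPa, ρ = 8757 kg/m³, cost = 8.810 $/kg
  candidate D: σ_y = 57.70 MPa, ρ = 2496 kg/m³, cost = 1.500 $/kg
  candidate D: M = 15.4 kN·m per $
  candidate H: M = 7.76 kN·m per $
  candidate W: M = 5.09 kN·m per $
  candidate G: M = 4.93 kN·m per $
  candidate X: M = 1.13 kN·m per $
Highest index: candidate D.

candidate D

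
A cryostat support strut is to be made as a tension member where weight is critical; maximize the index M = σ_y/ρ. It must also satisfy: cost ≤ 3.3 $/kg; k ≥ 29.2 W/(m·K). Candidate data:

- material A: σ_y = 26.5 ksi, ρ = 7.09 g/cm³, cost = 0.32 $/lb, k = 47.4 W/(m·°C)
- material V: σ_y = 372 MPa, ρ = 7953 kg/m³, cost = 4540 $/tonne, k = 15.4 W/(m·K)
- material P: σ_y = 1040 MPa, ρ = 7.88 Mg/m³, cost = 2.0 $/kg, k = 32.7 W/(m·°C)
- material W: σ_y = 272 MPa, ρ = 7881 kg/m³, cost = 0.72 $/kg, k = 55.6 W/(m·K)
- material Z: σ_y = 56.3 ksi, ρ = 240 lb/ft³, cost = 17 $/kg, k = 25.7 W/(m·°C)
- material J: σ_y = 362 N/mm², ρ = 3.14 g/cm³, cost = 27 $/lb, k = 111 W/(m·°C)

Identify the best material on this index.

Screen on constraints: cost ≤ 3.3 $/kg; k ≥ 29.2 W/(m·K). Survivors: material A, material P, material W.
Convert each candidate to consistent units, then evaluate M:
  material A: σ_y = 182.7 MPa, ρ = 7090 kg/m³
  material P: σ_y = 1040 MPa, ρ = 7880 kg/m³
  material W: σ_y = 272.0 MPa, ρ = 7881 kg/m³
  material P: M = 132 kN·m/kg
  material W: M = 34.5 kN·m/kg
  material A: M = 25.8 kN·m/kg
Material P has the largest M.

material P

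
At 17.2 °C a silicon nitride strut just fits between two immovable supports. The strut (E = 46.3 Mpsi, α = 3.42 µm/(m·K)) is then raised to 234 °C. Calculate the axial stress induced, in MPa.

237 MPa

E = 46.3 Mpsi = 319.2 GPa.
ΔT = 216.8 K. Constrained thermal stress σ = E·α·ΔT = 319.2×10³ MPa × 3.42×10⁻⁶ × 216.8 = 237 MPa (compressive).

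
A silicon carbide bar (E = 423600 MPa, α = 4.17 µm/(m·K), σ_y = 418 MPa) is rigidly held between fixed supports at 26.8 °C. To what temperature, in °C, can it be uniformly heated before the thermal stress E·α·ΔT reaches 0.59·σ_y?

E = 423600 MPa = 423.6 GPa.
E·α·ΔT = 246.6 MPa ⇒ ΔT = 246.6 / (423.6×10³ × 4.17×10⁻⁶) = 139.6 K.
T = 26.8 + 139.6 = 166.4 °C.

166 °C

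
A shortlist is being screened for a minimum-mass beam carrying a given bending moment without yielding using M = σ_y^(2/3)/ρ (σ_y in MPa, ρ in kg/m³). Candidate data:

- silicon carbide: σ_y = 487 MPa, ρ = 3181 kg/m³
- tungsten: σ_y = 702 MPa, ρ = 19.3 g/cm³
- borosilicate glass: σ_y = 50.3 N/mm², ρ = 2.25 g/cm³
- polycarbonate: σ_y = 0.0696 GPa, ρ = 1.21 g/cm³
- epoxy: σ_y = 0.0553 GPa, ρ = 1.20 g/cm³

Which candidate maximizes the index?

silicon carbide

Convert each candidate to consistent units, then evaluate M:
  silicon carbide: σ_y = 487.0 MPa, ρ = 3181 kg/m³
  tungsten: σ_y = 702.0 MPa, ρ = 19300 kg/m³
  borosilicate glass: σ_y = 50.30 MPa, ρ = 2250 kg/m³
  polycarbonate: σ_y = 69.60 MPa, ρ = 1210 kg/m³
  epoxy: σ_y = 55.30 MPa, ρ = 1200 kg/m³
  silicon carbide: M = 19.5×10⁻³
  polycarbonate: M = 14.0×10⁻³
  epoxy: M = 12.1×10⁻³
  borosilicate glass: M = 6.06×10⁻³
  tungsten: M = 4.09×10⁻³
Highest index: silicon carbide.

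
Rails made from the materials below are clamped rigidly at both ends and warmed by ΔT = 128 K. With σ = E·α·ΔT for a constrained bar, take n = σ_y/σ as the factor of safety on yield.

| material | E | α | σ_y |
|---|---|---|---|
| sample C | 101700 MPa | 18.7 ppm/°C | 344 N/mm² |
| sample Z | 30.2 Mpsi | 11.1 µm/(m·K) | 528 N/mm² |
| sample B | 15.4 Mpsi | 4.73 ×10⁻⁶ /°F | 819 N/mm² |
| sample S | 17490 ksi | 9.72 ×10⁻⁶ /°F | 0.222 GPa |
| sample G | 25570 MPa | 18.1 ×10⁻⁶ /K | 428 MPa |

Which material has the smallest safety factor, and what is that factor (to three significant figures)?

Per material, after unit conversion:
  sample C: E = 101.7, α = 18.7, σ_y = 344.0 → σ = 243 MPa, n = 1.41
  sample Z: E = 208.2, α = 11.1, σ_y = 528.0 → σ = 296 MPa, n = 1.78
  sample B: E = 106.2, α = 8.51, σ_y = 819.0 → σ = 116 MPa, n = 7.08
  sample S: E = 120.6, α = 17.5, σ_y = 222.0 → σ = 270 MPa, n = 0.822
  sample G: E = 25.57, α = 18.1, σ_y = 428.0 → σ = 59.2 MPa, n = 7.22
The minimum is sample S at n = 0.822.

sample S, n = 0.822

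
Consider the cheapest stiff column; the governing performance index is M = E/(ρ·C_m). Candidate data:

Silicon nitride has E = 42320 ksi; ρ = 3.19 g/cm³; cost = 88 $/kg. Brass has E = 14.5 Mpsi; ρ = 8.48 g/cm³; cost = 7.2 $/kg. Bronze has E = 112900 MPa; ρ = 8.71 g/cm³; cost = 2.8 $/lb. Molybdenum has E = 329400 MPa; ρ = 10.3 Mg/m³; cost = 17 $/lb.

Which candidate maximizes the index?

After converting to SI:
  silicon nitride: E = 291.8 GPa, ρ = 3190 kg/m³, cost = 88.00 $/kg
  brass: E = 99.97 GPa, ρ = 8480 kg/m³, cost = 7.200 $/kg
  bronze: E = 112.9 GPa, ρ = 8710 kg/m³, cost = 6.173 $/kg
  molybdenum: E = 329.4 GPa, ρ = 10300 kg/m³, cost = 37.48 $/kg
  bronze: M = 2.10 MN·m per $
  brass: M = 1.64 MN·m per $
  silicon nitride: M = 1.04 MN·m per $
  molybdenum: M = 0.853 MN·m per $
Bronze has the largest M.

bronze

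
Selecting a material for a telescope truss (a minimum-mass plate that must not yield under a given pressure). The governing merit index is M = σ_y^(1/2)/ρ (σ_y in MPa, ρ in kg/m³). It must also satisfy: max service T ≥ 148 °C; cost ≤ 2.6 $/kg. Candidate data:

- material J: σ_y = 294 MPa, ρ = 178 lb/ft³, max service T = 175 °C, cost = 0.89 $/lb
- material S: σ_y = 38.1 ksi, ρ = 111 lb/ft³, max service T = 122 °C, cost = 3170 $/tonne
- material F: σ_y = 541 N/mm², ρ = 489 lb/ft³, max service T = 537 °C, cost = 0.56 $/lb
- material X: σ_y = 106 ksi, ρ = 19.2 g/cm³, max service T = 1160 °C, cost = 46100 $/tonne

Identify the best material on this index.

material J

Screen on constraints: max service T ≥ 148 °C; cost ≤ 2.6 $/kg. Survivors: material J, material F.
Normalizing units and computing the index:
  material J: σ_y = 294.0 MPa, ρ = 2851 kg/m³
  material F: σ_y = 541.0 MPa, ρ = 7833 kg/m³
  material J: M = 6.01×10⁻³
  material F: M = 2.97×10⁻³
The maximum is for material J.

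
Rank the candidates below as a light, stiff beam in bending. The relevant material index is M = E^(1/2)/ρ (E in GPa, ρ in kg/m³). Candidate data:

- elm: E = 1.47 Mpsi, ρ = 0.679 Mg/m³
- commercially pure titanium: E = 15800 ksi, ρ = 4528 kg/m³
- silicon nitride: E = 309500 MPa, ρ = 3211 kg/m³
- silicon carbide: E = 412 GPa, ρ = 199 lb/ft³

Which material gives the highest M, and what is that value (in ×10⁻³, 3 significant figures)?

After converting to SI:
  elm: E = 10.14 GPa, ρ = 679.0 kg/m³
  commercially pure titanium: E = 108.9 GPa, ρ = 4528 kg/m³
  silicon nitride: E = 309.5 GPa, ρ = 3211 kg/m³
  silicon carbide: E = 412.0 GPa, ρ = 3188 kg/m³
  silicon carbide: M = 6.37×10⁻³
  silicon nitride: M = 5.48×10⁻³
  elm: M = 4.69×10⁻³
  commercially pure titanium: M = 2.31×10⁻³
Silicon carbide ranks first.

silicon carbide, M = 6.37×10⁻³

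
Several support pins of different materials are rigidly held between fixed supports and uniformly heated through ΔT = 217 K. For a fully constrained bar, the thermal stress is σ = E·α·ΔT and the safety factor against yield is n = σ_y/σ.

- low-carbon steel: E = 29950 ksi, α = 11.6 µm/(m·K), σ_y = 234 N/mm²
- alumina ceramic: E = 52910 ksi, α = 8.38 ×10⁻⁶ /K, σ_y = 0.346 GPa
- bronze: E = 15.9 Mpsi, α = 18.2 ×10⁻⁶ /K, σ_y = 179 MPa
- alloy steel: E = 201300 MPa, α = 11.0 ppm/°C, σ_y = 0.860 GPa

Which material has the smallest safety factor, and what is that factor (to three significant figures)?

Converting E to GPa, α to ×10⁻⁶/K, σ_y to MPa, then σ and n for each:
  low-carbon steel: E = 206.5, α = 11.6, σ_y = 234.0 → σ = 520 MPa, n = 0.450
  alumina ceramic: E = 364.8, α = 8.38, σ_y = 346.0 → σ = 663 MPa, n = 0.522
  bronze: E = 109.6, α = 18.2, σ_y = 179.0 → σ = 433 MPa, n = 0.413
  alloy steel: E = 201.3, α = 11.0, σ_y = 860.0 → σ = 481 MPa, n = 1.79
Smallest n: bronze with n = 0.413.

bronze, n = 0.413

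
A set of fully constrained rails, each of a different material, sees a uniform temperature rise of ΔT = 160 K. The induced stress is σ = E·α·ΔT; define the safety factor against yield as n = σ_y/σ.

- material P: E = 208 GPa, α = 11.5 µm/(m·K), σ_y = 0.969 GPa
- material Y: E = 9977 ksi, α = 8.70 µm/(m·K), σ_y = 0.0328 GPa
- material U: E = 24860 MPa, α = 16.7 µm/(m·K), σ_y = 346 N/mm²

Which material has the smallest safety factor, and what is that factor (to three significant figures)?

material Y, n = 0.343

Per material, after unit conversion:
  material P: E = 208.0, α = 11.5, σ_y = 969.0 → σ = 383 MPa, n = 2.53
  material Y: E = 68.79, α = 8.70, σ_y = 32.80 → σ = 95.8 MPa, n = 0.343
  material U: E = 24.86, α = 16.7, σ_y = 346.0 → σ = 66.4 MPa, n = 5.21
Smallest n: material Y with n = 0.343.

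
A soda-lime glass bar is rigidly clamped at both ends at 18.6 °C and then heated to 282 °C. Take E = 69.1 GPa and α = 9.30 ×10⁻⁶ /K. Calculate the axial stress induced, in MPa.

ΔT = 263.4 K. Constrained thermal stress σ = E·α·ΔT = 69.10×10³ MPa × 9.30×10⁻⁶ × 263.4 = 169 MPa (compressive).

169 MPa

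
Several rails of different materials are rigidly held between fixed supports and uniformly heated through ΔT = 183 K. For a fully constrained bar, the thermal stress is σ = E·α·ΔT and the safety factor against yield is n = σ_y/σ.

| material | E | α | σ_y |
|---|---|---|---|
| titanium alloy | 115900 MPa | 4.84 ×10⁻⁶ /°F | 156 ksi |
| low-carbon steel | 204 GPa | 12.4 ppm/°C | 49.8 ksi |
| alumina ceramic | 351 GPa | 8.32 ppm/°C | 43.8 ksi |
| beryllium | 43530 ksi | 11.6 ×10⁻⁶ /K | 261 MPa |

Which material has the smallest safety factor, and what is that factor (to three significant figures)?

beryllium, n = 0.410

Converting E to GPa, α to ×10⁻⁶/K, σ_y to MPa, then σ and n for each:
  titanium alloy: E = 115.9, α = 8.71, σ_y = 1076 → σ = 185 MPa, n = 5.82
  low-carbon steel: E = 204.0, α = 12.4, σ_y = 343.4 → σ = 463 MPa, n = 0.742
  alumina ceramic: E = 351.0, α = 8.32, σ_y = 302.0 → σ = 534 MPa, n = 0.565
  beryllium: E = 300.1, α = 11.6, σ_y = 261.0 → σ = 637 MPa, n = 0.410
The minimum is beryllium at n = 0.410.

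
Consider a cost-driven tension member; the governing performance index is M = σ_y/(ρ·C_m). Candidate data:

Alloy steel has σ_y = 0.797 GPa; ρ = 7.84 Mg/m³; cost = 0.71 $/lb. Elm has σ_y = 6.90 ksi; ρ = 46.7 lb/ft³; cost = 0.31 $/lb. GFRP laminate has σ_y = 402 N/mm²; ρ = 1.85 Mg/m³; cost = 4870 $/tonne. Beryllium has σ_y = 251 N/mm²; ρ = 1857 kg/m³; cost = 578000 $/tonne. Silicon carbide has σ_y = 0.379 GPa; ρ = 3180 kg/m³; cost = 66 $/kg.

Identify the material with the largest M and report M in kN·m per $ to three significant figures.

elm, M = 93.1 kN·m per $

After converting to SI:
  alloy steel: σ_y = 797.0 MPa, ρ = 7840 kg/m³, cost = 1.565 $/kg
  elm: σ_y = 47.57 MPa, ρ = 748.1 kg/m³, cost = 0.6834 $/kg
  GFRP laminate: σ_y = 402.0 MPa, ρ = 1850 kg/m³, cost = 4.870 $/kg
  beryllium: σ_y = 251.0 MPa, ρ = 1857 kg/m³, cost = 578.0 $/kg
  silicon carbide: σ_y = 379.0 MPa, ρ = 3180 kg/m³, cost = 66.00 $/kg
  elm: M = 93.1 kN·m per $
  alloy steel: M = 64.9 kN·m per $
  GFRP laminate: M = 44.6 kN·m per $
  silicon carbide: M = 1.81 kN·m per $
  beryllium: M = 0.234 kN·m per $
Elm has the largest M.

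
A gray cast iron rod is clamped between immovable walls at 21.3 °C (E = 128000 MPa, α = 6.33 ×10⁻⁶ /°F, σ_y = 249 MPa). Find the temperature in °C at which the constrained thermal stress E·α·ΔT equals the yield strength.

E = 128000 MPa = 128.0 GPa.
α = 6.33×10⁻⁶/°F × 9/5 = 11.4×10⁻⁶/K.
E·α·ΔT = 249.0 MPa ⇒ ΔT = 249.0 / (128.0×10³ × 11.4×10⁻⁶) = 170.7 K.
T = 21.3 + 170.7 = 192.0 °C.

192 °C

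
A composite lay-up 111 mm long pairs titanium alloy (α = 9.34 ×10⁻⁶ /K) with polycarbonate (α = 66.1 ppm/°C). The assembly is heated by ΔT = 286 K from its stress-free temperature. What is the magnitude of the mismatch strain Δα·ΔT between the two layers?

Δα = |9.34 − 66.1|×10⁻⁶/K = 56.8×10⁻⁶/K.
Mismatch strain = Δα·ΔT = 56.8×10⁻⁶ × 286.0 = 0.0162.

0.0162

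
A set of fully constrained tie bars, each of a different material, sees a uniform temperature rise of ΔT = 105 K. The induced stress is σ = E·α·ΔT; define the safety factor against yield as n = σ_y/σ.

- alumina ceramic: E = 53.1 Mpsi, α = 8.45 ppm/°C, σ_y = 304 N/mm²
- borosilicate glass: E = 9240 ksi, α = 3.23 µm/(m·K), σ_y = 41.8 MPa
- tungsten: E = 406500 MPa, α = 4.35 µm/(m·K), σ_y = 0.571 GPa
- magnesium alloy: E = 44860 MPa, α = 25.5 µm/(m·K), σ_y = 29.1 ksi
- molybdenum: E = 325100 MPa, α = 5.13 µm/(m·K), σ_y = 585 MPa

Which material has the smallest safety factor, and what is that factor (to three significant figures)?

alumina ceramic, n = 0.936

In consistent units (E in GPa, α in ×10⁻⁶/K, σ_y in MPa):
  alumina ceramic: E = 366.1, α = 8.45, σ_y = 304.0 → σ = 325 MPa, n = 0.936
  borosilicate glass: E = 63.71, α = 3.23, σ_y = 41.80 → σ = 21.6 MPa, n = 1.93
  tungsten: E = 406.5, α = 4.35, σ_y = 571.0 → σ = 186 MPa, n = 3.08
  magnesium alloy: E = 44.86, α = 25.5, σ_y = 200.6 → σ = 120 MPa, n = 1.67
  molybdenum: E = 325.1, α = 5.13, σ_y = 585.0 → σ = 175 MPa, n = 3.34
Smallest n: alumina ceramic with n = 0.936.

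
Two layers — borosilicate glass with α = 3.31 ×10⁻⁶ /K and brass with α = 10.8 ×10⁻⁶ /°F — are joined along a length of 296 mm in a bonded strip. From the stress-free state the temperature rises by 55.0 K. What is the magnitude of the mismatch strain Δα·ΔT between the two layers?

brass: α = 10.8×10⁻⁶/°F × 9/5 = 19.4×10⁻⁶/K.
Δα = |3.31 − 19.4|×10⁻⁶/K = 16.1×10⁻⁶/K.
Mismatch strain = Δα·ΔT = 16.1×10⁻⁶ × 55.0 = 8.87×10⁻⁴.

8.87×10⁻⁴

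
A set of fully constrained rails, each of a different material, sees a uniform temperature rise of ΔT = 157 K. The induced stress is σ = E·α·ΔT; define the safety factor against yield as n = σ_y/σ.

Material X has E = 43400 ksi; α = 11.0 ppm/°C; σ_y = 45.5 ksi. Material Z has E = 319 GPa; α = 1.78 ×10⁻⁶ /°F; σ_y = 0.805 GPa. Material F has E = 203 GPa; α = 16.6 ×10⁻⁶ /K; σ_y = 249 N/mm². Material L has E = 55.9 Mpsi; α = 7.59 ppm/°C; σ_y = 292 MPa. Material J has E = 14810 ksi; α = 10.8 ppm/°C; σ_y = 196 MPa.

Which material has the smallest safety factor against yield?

material F

Per material, after unit conversion:
  material X: E = 299.2, α = 11.0, σ_y = 313.7 → σ = 517 MPa, n = 0.607
  material Z: E = 319.0, α = 3.20, σ_y = 805.0 → σ = 160 MPa, n = 5.02
  material F: E = 203.0, α = 16.6, σ_y = 249.0 → σ = 529 MPa, n = 0.471
  material L: E = 385.4, α = 7.59, σ_y = 292.0 → σ = 459 MPa, n = 0.636
  material J: E = 102.1, α = 10.8, σ_y = 196.0 → σ = 173 MPa, n = 1.13
The minimum is material F at n = 0.471.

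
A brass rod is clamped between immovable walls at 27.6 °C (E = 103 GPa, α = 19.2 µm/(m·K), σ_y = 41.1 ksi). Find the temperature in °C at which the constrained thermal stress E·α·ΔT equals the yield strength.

σ_y = 41.1 ksi = 283.4 MPa.
E·α·ΔT = 283.4 MPa ⇒ ΔT = 283.4 / (103.0×10³ × 19.2×10⁻⁶) = 143.3 K.
T = 27.6 + 143.3 = 170.9 °C.

171 °C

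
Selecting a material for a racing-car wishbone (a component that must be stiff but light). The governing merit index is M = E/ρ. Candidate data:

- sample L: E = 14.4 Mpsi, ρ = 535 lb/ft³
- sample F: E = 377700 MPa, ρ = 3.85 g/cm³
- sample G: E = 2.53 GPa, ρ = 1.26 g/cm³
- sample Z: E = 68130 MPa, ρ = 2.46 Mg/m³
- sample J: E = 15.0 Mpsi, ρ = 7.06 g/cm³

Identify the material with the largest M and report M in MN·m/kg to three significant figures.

Putting every candidate on a common basis:
  sample L: E = 99.28 GPa, ρ = 8570 kg/m³
  sample F: E = 377.7 GPa, ρ = 3850 kg/m³
  sample G: E = 2.530 GPa, ρ = 1260 kg/m³
  sample Z: E = 68.13 GPa, ρ = 2460 kg/m³
  sample J: E = 103.4 GPa, ρ = 7060 kg/m³
  sample F: M = 98.1 MN·m/kg
  sample Z: M = 27.7 MN·m/kg
  sample J: M = 14.6 MN·m/kg
  sample L: M = 11.6 MN·m/kg
  sample G: M = 2.01 MN·m/kg
The maximum is for sample F.

sample F, M = 98.1 MN·m/kg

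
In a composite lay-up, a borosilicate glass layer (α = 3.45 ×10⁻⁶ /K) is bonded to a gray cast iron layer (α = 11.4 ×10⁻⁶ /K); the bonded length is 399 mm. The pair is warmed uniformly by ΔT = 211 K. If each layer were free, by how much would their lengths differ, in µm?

669 µm

Δα = |3.45 − 11.4|×10⁻⁶/K = 7.95×10⁻⁶/K.
ΔL_mismatch = Δα·L·ΔT = 7.95×10⁻⁶ × 399.0 mm × 211.0 K = 669 µm.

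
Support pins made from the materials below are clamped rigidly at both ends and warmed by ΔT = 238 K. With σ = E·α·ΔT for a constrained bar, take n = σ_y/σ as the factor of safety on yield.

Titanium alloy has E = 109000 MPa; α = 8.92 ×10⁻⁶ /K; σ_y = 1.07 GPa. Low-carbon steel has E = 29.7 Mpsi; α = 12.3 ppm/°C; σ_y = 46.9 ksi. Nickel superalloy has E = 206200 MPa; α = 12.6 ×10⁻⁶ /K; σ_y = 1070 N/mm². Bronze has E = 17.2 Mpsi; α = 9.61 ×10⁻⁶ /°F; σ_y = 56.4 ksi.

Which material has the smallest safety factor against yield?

low-carbon steel

In consistent units (E in GPa, α in ×10⁻⁶/K, σ_y in MPa):
  titanium alloy: E = 109.0, α = 8.92, σ_y = 1070 → σ = 231 MPa, n = 4.62
  low-carbon steel: E = 204.8, α = 12.3, σ_y = 323.4 → σ = 599 MPa, n = 0.539
  nickel superalloy: E = 206.2, α = 12.6, σ_y = 1070 → σ = 618 MPa, n = 1.73
  bronze: E = 118.6, α = 17.3, σ_y = 388.9 → σ = 488 MPa, n = 0.796
Low-carbon steel has the lowest safety factor, n = 0.539.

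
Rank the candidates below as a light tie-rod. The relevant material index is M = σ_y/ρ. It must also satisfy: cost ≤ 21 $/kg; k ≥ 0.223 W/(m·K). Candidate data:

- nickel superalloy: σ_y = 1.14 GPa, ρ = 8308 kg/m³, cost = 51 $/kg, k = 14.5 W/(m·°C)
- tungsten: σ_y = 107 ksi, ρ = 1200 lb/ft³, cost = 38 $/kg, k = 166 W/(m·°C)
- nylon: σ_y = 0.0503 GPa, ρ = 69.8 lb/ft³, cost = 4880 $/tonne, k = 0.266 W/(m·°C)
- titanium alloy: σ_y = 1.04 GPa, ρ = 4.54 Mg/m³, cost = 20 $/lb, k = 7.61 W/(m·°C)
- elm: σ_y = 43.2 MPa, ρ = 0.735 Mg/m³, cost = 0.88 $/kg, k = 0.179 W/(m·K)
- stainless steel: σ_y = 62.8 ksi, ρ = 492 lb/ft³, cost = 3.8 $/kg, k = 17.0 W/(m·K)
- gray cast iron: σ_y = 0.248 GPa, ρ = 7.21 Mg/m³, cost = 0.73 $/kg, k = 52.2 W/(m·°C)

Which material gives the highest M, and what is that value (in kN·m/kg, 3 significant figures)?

Screen on constraints: cost ≤ 21 $/kg; k ≥ 0.223 W/(m·K). Survivors: nylon, stainless steel, gray cast iron.
Putting every candidate on a common basis:
  nylon: σ_y = 50.30 MPa, ρ = 1118 kg/m³
  stainless steel: σ_y = 433.0 MPa, ρ = 7881 kg/m³
  gray cast iron: σ_y = 248.0 MPa, ρ = 7210 kg/m³
  stainless steel: M = 54.9 kN·m/kg
  nylon: M = 45.0 kN·m/kg
  gray cast iron: M = 34.4 kN·m/kg
Highest index: stainless steel.

stainless steel, M = 54.9 kN·m/kg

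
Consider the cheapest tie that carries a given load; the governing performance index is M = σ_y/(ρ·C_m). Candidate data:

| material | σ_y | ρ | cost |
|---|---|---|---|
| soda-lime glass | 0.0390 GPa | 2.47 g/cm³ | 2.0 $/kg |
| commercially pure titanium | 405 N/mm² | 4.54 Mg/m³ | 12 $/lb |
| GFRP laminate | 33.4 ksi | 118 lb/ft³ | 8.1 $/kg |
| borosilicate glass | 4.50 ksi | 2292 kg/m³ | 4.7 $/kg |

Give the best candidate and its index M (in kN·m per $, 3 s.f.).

Putting every candidate on a common basis:
  soda-lime glass: σ_y = 39.00 MPa, ρ = 2470 kg/m³, cost = 2.000 $/kg
  commercially pure titanium: σ_y = 405.0 MPa, ρ = 4540 kg/m³, cost = 26.46 $/kg
  GFRP laminate: σ_y = 230.3 MPa, ρ = 1890 kg/m³, cost = 8.100 $/kg
  borosilicate glass: σ_y = 31.03 MPa, ρ = 2292 kg/m³, cost = 4.700 $/kg
  GFRP laminate: M = 15.0 kN·m per $
  soda-lime glass: M = 7.89 kN·m per $
  commercially pure titanium: M = 3.37 kN·m per $
  borosilicate glass: M = 2.88 kN·m per $
GFRP laminate ranks first.

GFRP laminate, M = 15.0 kN·m per $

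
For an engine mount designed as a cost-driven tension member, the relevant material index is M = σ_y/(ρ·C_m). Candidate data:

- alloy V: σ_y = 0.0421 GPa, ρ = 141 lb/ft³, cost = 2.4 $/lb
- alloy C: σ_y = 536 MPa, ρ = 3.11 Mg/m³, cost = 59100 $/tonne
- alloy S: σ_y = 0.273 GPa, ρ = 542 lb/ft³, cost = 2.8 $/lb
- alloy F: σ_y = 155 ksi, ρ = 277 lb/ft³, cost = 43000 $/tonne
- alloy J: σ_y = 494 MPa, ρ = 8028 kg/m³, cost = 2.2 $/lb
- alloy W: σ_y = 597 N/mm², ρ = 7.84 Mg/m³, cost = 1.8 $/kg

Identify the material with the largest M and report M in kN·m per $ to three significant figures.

alloy W, M = 42.3 kN·m per $

Putting every candidate on a common basis:
  alloy V: σ_y = 42.10 MPa, ρ = 2259 kg/m³, cost = 5.291 $/kg
  alloy C: σ_y = 536.0 MPa, ρ = 3110 kg/m³, cost = 59.10 $/kg
  alloy S: σ_y = 273.0 MPa, ρ = 8682 kg/m³, cost = 6.173 $/kg
  alloy F: σ_y = 1069 MPa, ρ = 4437 kg/m³, cost = 43.00 $/kg
  alloy J: σ_y = 494.0 MPa, ρ = 8028 kg/m³, cost = 4.850 $/kg
  alloy W: σ_y = 597.0 MPa, ρ = 7840 kg/m³, cost = 1.800 $/kg
  alloy W: M = 42.3 kN·m per $
  alloy J: M = 12.7 kN·m per $
  alloy F: M = 5.60 kN·m per $
  alloy S: M = 5.09 kN·m per $
  alloy V: M = 3.52 kN·m per $
  alloy C: M = 2.92 kN·m per $
Highest index: alloy W.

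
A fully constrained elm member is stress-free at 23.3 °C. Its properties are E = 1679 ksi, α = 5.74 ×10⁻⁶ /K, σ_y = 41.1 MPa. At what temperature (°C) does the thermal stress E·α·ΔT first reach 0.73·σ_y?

475 °C

E = 1679 ksi = 11.58 GPa.
E·α·ΔT = 30.00 MPa ⇒ ΔT = 30.00 / (11.58×10³ × 5.74×10⁻⁶) = 451.5 K.
T = 23.3 + 451.5 = 474.8 °C.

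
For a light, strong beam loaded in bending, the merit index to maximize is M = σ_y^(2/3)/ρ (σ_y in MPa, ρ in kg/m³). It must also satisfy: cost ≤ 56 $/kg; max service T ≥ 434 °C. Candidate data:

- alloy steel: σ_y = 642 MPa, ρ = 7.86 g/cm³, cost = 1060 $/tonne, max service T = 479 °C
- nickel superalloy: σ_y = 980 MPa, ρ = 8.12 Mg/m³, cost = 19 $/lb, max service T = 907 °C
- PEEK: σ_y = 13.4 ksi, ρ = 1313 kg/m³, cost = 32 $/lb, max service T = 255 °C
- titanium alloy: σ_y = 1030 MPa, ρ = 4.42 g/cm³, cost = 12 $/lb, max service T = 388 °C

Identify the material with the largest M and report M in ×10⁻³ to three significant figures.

nickel superalloy, M = 12.2×10⁻³

Screen on constraints: cost ≤ 56 $/kg; max service T ≥ 434 °C. Survivors: alloy steel, nickel superalloy.
Putting every candidate on a common basis:
  alloy steel: σ_y = 642.0 MPa, ρ = 7860 kg/m³
  nickel superalloy: σ_y = 980.0 MPa, ρ = 8120 kg/m³
  nickel superalloy: M = 12.2×10⁻³
  alloy steel: M = 9.47×10⁻³
The maximum is for nickel superalloy.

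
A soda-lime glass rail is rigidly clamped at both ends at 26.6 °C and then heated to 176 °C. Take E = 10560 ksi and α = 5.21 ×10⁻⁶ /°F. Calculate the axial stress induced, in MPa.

E = 10560 ksi = 72.81 GPa.
α = 5.21×10⁻⁶/°F × 9/5 = 9.38×10⁻⁶/K.
ΔT = 149.4 K. Constrained thermal stress σ = E·α·ΔT = 72.81×10³ MPa × 9.38×10⁻⁶ × 149.4 = 102 MPa (compressive).

102 MPa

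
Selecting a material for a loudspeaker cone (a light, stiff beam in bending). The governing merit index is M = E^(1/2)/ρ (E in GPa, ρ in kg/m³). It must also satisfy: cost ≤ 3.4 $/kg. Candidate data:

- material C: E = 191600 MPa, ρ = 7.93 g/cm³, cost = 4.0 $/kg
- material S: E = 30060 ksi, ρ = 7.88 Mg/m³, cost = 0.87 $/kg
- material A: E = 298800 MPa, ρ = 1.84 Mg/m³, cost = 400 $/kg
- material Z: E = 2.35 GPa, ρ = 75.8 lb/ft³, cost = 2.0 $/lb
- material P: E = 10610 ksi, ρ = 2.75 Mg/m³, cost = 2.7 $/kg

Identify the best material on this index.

material P

Screen on constraints: cost ≤ 3.4 $/kg. Survivors: material S, material P.
Normalizing units and computing the index:
  material S: E = 207.3 GPa, ρ = 7880 kg/m³
  material P: E = 73.15 GPa, ρ = 2750 kg/m³
  material P: M = 3.11×10⁻³
  material S: M = 1.83×10⁻³
Highest index: material P.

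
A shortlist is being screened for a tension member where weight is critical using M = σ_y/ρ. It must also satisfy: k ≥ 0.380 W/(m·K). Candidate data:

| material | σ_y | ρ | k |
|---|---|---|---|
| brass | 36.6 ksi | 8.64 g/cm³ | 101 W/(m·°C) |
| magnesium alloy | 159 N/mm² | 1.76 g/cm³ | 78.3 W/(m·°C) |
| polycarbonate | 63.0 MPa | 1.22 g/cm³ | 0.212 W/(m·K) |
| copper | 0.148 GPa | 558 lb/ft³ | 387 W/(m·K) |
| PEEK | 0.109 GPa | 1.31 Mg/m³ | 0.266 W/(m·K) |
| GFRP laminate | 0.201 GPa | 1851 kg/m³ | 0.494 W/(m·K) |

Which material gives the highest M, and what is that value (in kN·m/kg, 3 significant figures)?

Screen on constraints: k ≥ 0.380 W/(m·K). Survivors: brass, magnesium alloy, copper, GFRP laminate.
After converting to SI:
  brass: σ_y = 252.3 MPa, ρ = 8640 kg/m³
  magnesium alloy: σ_y = 159.0 MPa, ρ = 1760 kg/m³
  copper: σ_y = 148.0 MPa, ρ = 8938 kg/m³
  GFRP laminate: σ_y = 201.0 MPa, ρ = 1851 kg/m³
  GFRP laminate: M = 109 kN·m/kg
  magnesium alloy: M = 90.3 kN·m/kg
  brass: M = 29.2 kN·m/kg
  copper: M = 16.6 kN·m/kg
GFRP laminate ranks first.

GFRP laminate, M = 109 kN·m/kg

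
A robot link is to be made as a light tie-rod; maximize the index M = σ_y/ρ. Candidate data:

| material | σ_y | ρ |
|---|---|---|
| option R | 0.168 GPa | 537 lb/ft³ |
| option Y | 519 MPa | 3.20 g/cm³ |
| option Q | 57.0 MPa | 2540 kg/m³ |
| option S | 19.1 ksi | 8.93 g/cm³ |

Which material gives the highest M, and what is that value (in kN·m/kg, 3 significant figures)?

option Y, M = 162 kN·m/kg

Putting every candidate on a common basis:
  option R: σ_y = 168.0 MPa, ρ = 8602 kg/m³
  option Y: σ_y = 519.0 MPa, ρ = 3200 kg/m³
  option Q: σ_y = 57.00 MPa, ρ = 2540 kg/m³
  option S: σ_y = 131.7 MPa, ρ = 8930 kg/m³
  option Y: M = 162 kN·m/kg
  option Q: M = 22.4 kN·m/kg
  option R: M = 19.5 kN·m/kg
  option S: M = 14.7 kN·m/kg
Option Y ranks first.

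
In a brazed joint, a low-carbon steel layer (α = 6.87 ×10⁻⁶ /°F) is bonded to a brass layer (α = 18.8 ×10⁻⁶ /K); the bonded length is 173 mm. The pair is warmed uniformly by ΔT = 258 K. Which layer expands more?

brass

low-carbon steel: α = 6.87×10⁻⁶/°F × 9/5 = 12.4×10⁻⁶/K.
α(low-carbon steel) = 12.4×10⁻⁶/K vs α(brass) = 18.8×10⁻⁶/K.
Higher α expands more for the same ΔT: brass.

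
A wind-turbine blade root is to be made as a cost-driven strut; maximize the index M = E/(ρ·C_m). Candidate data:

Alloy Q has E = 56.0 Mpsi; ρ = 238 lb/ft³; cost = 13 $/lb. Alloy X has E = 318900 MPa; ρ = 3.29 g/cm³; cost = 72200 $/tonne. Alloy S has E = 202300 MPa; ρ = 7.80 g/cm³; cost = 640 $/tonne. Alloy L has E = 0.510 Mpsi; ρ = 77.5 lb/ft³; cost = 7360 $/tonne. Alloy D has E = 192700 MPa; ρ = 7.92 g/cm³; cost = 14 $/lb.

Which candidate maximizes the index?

Convert each candidate to consistent units, then evaluate M:
  alloy Q: E = 386.1 GPa, ρ = 3812 kg/m³, cost = 28.66 $/kg
  alloy X: E = 318.9 GPa, ρ = 3290 kg/m³, cost = 72.20 $/kg
  alloy S: E = 202.3 GPa, ρ = 7800 kg/m³, cost = 0.6400 $/kg
  alloy L: E = 3.516 GPa, ρ = 1241 kg/m³, cost = 7.360 $/kg
  alloy D: E = 192.7 GPa, ρ = 7920 kg/m³, cost = 30.86 $/kg
  alloy S: M = 40.5 MN·m per $
  alloy Q: M = 3.53 MN·m per $
  alloy X: M = 1.34 MN·m per $
  alloy D: M = 0.788 MN·m per $
  alloy L: M = 0.385 MN·m per $
The maximum is for alloy S.

alloy S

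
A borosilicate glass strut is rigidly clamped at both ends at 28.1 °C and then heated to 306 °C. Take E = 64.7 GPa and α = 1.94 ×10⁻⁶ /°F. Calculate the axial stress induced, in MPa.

α = 1.94×10⁻⁶/°F × 9/5 = 3.49×10⁻⁶/K.
ΔT = 277.9 K. Constrained thermal stress σ = E·α·ΔT = 64.70×10³ MPa × 3.49×10⁻⁶ × 277.9 = 62.8 MPa (compressive).

62.8 MPa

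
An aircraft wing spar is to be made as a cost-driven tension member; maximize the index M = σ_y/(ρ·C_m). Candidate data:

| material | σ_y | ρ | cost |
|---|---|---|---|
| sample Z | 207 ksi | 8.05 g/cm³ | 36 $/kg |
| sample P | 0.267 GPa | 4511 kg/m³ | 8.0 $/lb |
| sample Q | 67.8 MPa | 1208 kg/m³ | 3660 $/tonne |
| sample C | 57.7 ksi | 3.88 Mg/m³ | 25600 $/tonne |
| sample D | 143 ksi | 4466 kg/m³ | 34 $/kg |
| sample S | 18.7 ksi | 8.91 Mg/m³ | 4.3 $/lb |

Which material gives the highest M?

In SI units:
  sample Z: σ_y = 1427 MPa, ρ = 8050 kg/m³, cost = 36.00 $/kg
  sample P: σ_y = 267.0 MPa, ρ = 4511 kg/m³, cost = 17.64 $/kg
  sample Q: σ_y = 67.80 MPa, ρ = 1208 kg/m³, cost = 3.660 $/kg
  sample C: σ_y = 397.8 MPa, ρ = 3880 kg/m³, cost = 25.60 $/kg
  sample D: σ_y = 986.0 MPa, ρ = 4466 kg/m³, cost = 34.00 $/kg
  sample S: σ_y = 128.9 MPa, ρ = 8910 kg/m³, cost = 9.480 $/kg
  sample Q: M = 15.3 kN·m per $
  sample D: M = 6.49 kN·m per $
  sample Z: M = 4.92 kN·m per $
  sample C: M = 4.01 kN·m per $
  sample P: M = 3.36 kN·m per $
  sample S: M = 1.53 kN·m per $
Highest index: sample Q.

sample Q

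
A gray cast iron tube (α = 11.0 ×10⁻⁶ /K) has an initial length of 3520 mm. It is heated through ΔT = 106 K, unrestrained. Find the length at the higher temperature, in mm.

3524.1 mm

ΔL = α·L₀·ΔT = 11.0×10⁻⁶ × 3520 mm × 106.0 K = 4.10 mm.
L = L₀ + ΔL = 3520 + 4.10 = 3524.1 mm.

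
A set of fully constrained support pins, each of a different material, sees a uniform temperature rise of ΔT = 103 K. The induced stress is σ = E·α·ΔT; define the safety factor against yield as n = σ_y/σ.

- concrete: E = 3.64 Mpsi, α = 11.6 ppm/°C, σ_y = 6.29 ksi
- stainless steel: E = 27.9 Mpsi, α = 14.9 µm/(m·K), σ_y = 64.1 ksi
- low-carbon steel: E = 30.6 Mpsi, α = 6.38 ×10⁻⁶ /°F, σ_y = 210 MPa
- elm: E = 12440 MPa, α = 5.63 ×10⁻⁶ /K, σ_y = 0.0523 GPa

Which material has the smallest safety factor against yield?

Converting E to GPa, α to ×10⁻⁶/K, σ_y to MPa, then σ and n for each:
  concrete: E = 25.10, α = 11.6, σ_y = 43.37 → σ = 30.0 MPa, n = 1.45
  stainless steel: E = 192.4, α = 14.9, σ_y = 442.0 → σ = 295 MPa, n = 1.50
  low-carbon steel: E = 211.0, α = 11.5, σ_y = 210.0 → σ = 250 MPa, n = 0.841
  elm: E = 12.44, α = 5.63, σ_y = 52.30 → σ = 7.21 MPa, n = 7.25
The minimum is low-carbon steel at n = 0.841.

low-carbon steel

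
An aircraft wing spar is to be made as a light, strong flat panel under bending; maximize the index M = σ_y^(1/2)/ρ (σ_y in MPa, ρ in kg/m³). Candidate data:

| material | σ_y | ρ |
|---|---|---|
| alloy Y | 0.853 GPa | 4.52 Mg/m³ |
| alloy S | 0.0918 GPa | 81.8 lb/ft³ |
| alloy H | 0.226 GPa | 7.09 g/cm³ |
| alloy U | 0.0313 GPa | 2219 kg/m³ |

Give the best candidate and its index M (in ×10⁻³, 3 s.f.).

alloy S, M = 7.31×10⁻³

After converting to SI:
  alloy Y: σ_y = 853.0 MPa, ρ = 4520 kg/m³
  alloy S: σ_y = 91.80 MPa, ρ = 1310 kg/m³
  alloy H: σ_y = 226.0 MPa, ρ = 7090 kg/m³
  alloy U: σ_y = 31.30 MPa, ρ = 2219 kg/m³
  alloy S: M = 7.31×10⁻³
  alloy Y: M = 6.46×10⁻³
  alloy U: M = 2.52×10⁻³
  alloy H: M = 2.12×10⁻³
Alloy S has the largest M.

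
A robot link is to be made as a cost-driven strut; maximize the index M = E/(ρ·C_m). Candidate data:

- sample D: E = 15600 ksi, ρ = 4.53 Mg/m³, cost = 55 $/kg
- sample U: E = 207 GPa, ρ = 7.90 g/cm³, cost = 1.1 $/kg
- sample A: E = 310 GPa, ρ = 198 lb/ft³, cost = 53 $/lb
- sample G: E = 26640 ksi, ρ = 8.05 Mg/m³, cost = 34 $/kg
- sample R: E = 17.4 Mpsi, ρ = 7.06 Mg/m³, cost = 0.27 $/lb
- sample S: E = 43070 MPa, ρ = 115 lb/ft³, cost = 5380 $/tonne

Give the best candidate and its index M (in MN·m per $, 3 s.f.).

In SI units:
  sample D: E = 107.6 GPa, ρ = 4530 kg/m³, cost = 55.00 $/kg
  sample U: E = 207.0 GPa, ρ = 7900 kg/m³, cost = 1.100 $/kg
  sample A: E = 310.0 GPa, ρ = 3172 kg/m³, cost = 116.8 $/kg
  sample G: E = 183.7 GPa, ρ = 8050 kg/m³, cost = 34.00 $/kg
  sample R: E = 120.0 GPa, ρ = 7060 kg/m³, cost = 0.5952 $/kg
  sample S: E = 43.07 GPa, ρ = 1842 kg/m³, cost = 5.380 $/kg
  sample R: M = 28.5 MN·m per $
  sample U: M = 23.8 MN·m per $
  sample S: M = 4.35 MN·m per $
  sample A: M = 0.837 MN·m per $
  sample G: M = 0.671 MN·m per $
  sample D: M = 0.432 MN·m per $
Sample R has the largest M.

sample R, M = 28.5 MN·m per $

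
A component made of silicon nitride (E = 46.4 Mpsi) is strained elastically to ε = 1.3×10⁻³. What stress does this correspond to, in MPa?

416 MPa

E = 46.4 Mpsi = 319.9 GPa.
σ = E·ε = 319900 MPa × 1.3×10⁻³ = 416 MPa.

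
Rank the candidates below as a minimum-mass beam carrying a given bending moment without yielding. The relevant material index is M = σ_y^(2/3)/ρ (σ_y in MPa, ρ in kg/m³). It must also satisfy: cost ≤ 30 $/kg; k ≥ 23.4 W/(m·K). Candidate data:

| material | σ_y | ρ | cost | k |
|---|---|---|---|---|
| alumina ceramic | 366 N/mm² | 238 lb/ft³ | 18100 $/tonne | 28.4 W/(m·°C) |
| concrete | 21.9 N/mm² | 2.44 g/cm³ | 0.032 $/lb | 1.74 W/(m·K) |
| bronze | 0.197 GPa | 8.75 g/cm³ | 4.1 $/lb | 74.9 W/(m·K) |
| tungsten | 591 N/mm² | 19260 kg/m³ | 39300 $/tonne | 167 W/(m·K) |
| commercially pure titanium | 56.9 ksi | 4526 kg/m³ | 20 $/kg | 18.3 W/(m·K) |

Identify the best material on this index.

Screen on constraints: cost ≤ 30 $/kg; k ≥ 23.4 W/(m·K). Survivors: alumina ceramic, bronze.
In SI units:
  alumina ceramic: σ_y = 366.0 MPa, ρ = 3812 kg/m³
  bronze: σ_y = 197.0 MPa, ρ = 8750 kg/m³
  alumina ceramic: M = 13.4×10⁻³
  bronze: M = 3.87×10⁻³
Alumina ceramic ranks first.

alumina ceramic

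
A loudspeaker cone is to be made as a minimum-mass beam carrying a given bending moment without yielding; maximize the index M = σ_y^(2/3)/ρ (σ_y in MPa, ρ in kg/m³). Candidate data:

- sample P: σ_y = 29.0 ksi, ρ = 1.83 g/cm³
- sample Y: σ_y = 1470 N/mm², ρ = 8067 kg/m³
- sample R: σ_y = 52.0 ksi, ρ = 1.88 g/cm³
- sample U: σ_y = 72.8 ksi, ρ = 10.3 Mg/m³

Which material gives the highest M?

sample R

Convert each candidate to consistent units, then evaluate M:
  sample P: σ_y = 199.9 MPa, ρ = 1830 kg/m³
  sample Y: σ_y = 1470 MPa, ρ = 8067 kg/m³
  sample R: σ_y = 358.5 MPa, ρ = 1880 kg/m³
  sample U: σ_y = 501.9 MPa, ρ = 10300 kg/m³
  sample R: M = 26.8×10⁻³
  sample P: M = 18.7×10⁻³
  sample Y: M = 16.0×10⁻³
  sample U: M = 6.13×10⁻³
The maximum is for sample R.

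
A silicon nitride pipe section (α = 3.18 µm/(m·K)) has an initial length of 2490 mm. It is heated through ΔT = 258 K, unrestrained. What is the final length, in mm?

2492.0 mm

ΔL = α·L₀·ΔT = 3.18×10⁻⁶ × 2490 mm × 258.0 K = 2.04 mm.
L = L₀ + ΔL = 2490 + 2.04 = 2492.0 mm.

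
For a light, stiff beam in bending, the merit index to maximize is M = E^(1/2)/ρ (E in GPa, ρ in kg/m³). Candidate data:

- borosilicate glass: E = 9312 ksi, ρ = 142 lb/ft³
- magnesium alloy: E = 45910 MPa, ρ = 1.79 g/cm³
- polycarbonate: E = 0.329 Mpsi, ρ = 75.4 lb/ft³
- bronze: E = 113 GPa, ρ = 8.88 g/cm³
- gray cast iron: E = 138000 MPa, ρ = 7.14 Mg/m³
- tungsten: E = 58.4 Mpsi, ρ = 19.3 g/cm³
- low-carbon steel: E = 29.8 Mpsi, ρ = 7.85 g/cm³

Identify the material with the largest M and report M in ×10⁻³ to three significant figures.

magnesium alloy, M = 3.79×10⁻³

In SI units:
  borosilicate glass: E = 64.20 GPa, ρ = 2275 kg/m³
  magnesium alloy: E = 45.91 GPa, ρ = 1790 kg/m³
  polycarbonate: E = 2.268 GPa, ρ = 1208 kg/m³
  bronze: E = 113.0 GPa, ρ = 8880 kg/m³
  gray cast iron: E = 138.0 GPa, ρ = 7140 kg/m³
  tungsten: E = 402.7 GPa, ρ = 19300 kg/m³
  low-carbon steel: E = 205.5 GPa, ρ = 7850 kg/m³
  magnesium alloy: M = 3.79×10⁻³
  borosilicate glass: M = 3.52×10⁻³
  low-carbon steel: M = 1.83×10⁻³
  gray cast iron: M = 1.65×10⁻³
  polycarbonate: M = 1.25×10⁻³
  bronze: M = 1.20×10⁻³
  tungsten: M = 1.04×10⁻³
The maximum is for magnesium alloy.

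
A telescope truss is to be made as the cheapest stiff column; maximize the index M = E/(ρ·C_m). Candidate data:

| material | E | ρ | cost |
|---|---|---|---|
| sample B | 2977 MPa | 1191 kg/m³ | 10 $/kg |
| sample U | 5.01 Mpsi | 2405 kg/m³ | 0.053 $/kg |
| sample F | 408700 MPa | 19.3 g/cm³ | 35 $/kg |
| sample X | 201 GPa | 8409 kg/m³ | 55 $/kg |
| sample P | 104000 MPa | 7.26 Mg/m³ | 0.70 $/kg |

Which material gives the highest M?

sample U

In SI units:
  sample B: E = 2.977 GPa, ρ = 1191 kg/m³, cost = 10.00 $/kg
  sample U: E = 34.54 GPa, ρ = 2405 kg/m³, cost = 0.05300 $/kg
  sample F: E = 408.7 GPa, ρ = 19300 kg/m³, cost = 35.00 $/kg
  sample X: E = 201.0 GPa, ρ = 8409 kg/m³, cost = 55.00 $/kg
  sample P: E = 104.0 GPa, ρ = 7260 kg/m³, cost = 0.7000 $/kg
  sample U: M = 271 MN·m per $
  sample P: M = 20.5 MN·m per $
  sample F: M = 0.605 MN·m per $
  sample X: M = 0.435 MN·m per $
  sample B: M = 0.250 MN·m per $
Sample U ranks first.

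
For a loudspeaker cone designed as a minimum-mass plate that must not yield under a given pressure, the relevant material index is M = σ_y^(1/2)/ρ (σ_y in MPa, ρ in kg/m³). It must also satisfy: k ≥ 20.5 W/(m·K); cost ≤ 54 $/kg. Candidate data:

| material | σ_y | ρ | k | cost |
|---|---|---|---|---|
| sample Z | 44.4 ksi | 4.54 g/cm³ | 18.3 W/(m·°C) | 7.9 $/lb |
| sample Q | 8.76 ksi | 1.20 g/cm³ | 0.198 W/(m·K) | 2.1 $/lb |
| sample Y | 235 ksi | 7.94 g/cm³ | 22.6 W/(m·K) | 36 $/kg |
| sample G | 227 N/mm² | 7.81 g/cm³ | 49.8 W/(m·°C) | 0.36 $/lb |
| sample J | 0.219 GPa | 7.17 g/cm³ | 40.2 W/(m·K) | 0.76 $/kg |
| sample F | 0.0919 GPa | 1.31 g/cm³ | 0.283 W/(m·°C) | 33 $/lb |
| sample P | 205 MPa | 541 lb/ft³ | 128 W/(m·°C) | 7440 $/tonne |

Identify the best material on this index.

sample Y

Screen on constraints: k ≥ 20.5 W/(m·K); cost ≤ 54 $/kg. Survivors: sample Y, sample G, sample J, sample P.
Normalizing units and computing the index:
  sample Y: σ_y = 1620 MPa, ρ = 7940 kg/m³
  sample G: σ_y = 227.0 MPa, ρ = 7810 kg/m³
  sample J: σ_y = 219.0 MPa, ρ = 7170 kg/m³
  sample P: σ_y = 205.0 MPa, ρ = 8666 kg/m³
  sample Y: M = 5.07×10⁻³
  sample J: M = 2.06×10⁻³
  sample G: M = 1.93×10⁻³
  sample P: M = 1.65×10⁻³
Sample Y ranks first.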